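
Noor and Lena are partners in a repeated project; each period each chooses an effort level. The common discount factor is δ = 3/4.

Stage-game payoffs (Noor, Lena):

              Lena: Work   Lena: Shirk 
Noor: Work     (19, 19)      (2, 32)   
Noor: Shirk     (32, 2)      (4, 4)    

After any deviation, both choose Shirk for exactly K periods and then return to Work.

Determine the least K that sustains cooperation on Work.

2

No profitable deviation requires (19−4)(δ+…+δ^K) ≥ 32−19, i.e. δ+…+δ^K ≥ 13/15 ≈ 0.8667.
With δ = 3/4, the partial sums are K=1: 0.7500, K=2: 1.3125.
K = 2 is the first length at which the sum reaches 0.8667.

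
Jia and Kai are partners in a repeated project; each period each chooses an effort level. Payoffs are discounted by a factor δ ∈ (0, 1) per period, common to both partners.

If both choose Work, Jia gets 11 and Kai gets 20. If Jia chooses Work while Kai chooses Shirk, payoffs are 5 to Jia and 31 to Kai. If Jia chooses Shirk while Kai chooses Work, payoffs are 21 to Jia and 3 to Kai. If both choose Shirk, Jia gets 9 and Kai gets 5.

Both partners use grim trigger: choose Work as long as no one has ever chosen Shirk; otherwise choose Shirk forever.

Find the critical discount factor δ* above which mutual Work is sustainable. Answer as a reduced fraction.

Jia: cooperation gives 11 each period; deviation gives 21 once then 9 forever.
  11/(1−δ) ≥ 21 + 9δ/(1−δ) ⇒ δ ≥ 10/12 = 5/6.
Kai: cooperation gives 20 each period; deviation gives 31 once then 5 forever.
  δ ≥ 11/26.
Both must hold, so the binding constraint is Jia's: δ ≥ 5/6.

5/6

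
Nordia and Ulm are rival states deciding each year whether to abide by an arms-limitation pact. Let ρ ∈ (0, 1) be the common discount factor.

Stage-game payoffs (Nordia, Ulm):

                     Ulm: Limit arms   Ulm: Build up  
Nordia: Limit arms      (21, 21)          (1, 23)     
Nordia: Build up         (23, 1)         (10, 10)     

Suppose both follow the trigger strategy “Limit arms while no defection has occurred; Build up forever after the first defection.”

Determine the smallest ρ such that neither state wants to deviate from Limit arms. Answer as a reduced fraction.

2/13

21/(1−ρ) ≥ 23 + 10ρ/(1−ρ)
21 ≥ 23 − 13ρ
ρ ≥ 2/13.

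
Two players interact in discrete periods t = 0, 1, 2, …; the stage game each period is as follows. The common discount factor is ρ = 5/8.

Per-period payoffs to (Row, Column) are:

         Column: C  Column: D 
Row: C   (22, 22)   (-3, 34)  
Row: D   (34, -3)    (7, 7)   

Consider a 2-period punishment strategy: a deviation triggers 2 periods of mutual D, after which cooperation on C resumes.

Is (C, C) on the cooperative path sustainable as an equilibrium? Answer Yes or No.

Yes

A one-shot deviation gives 34 now, then 7 for 2 periods, then back to 22.
Gain from deviating: (34−22) today; loss: (22−7) in each of the next 2 periods.
No-deviation condition: (22−7)(ρ+…+ρ^2) ≥ 34−22, i.e. ρ+…+ρ^2 ≥ 4/5.
At ρ = 5/8: ρ+…+ρ^2 = 1.0156 ≥ 0.8000.
So cooperation is sustainable.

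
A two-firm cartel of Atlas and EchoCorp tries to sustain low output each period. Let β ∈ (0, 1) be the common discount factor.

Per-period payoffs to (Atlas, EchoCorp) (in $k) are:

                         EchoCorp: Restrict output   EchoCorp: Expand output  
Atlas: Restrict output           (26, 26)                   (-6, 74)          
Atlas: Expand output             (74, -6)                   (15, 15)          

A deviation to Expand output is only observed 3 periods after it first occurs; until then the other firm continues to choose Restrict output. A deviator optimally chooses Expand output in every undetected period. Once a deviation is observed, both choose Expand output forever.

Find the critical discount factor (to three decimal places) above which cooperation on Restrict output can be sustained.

0.934

The best deviation is to choose Expand output for all 3 undetected periods, earning 74 each, then 15 forever once detected.
Deviation value: 74(1−β^3)/(1−β) + 15β^3/(1−β); cooperation value: 26/(1−β).
IC: 26 ≥ 74(1−β^3) + 15β^3 = 74 − 59β^3.
So β^3 ≥ 48/59, giving β ≥ (48/59)^(1/3) ≈ 0.934.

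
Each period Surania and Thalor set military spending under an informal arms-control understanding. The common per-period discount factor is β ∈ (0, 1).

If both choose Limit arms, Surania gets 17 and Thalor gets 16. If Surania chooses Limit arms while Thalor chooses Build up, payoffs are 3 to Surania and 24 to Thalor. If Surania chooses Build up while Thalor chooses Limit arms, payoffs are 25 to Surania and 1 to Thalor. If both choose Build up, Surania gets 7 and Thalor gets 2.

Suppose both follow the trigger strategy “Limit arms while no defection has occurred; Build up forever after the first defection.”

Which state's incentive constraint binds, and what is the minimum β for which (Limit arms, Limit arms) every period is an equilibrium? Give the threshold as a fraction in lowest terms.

Surania; β ≥ 4/9

Surania's threshold: (25−17)/(25−7) = 4/9.
Thalor's threshold: (24−16)/(24−2) = 4/11.
4/9 > 4/11, so Surania binds and β* = 4/9.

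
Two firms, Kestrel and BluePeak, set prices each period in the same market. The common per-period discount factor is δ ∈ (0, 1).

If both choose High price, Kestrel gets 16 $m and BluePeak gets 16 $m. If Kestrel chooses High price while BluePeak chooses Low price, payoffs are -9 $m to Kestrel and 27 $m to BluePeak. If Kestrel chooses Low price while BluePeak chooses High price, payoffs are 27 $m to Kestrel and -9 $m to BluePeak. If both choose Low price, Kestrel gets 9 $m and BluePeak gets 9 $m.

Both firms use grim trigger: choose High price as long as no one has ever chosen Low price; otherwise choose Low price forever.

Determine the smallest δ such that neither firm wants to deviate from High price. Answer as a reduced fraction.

11/18

Under grim trigger the critical discount factor is (T−C)/(T−P) with T = 27, C = 16, P = 9.
δ* = (27−16)/(27−9) = 11/18.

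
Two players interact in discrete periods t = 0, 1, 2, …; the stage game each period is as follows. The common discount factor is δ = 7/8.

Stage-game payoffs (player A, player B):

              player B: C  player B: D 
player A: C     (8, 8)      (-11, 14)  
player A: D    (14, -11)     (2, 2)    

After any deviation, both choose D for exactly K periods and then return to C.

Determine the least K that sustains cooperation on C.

No profitable deviation requires (8−2)(δ+…+δ^K) ≥ 14−8, i.e. δ+…+δ^K ≥ 1 ≈ 1.0000.
With δ = 7/8, the partial sums are K=1: 0.8750, K=2: 1.6406.
K = 2 is the first length at which the sum reaches 1.0000.

2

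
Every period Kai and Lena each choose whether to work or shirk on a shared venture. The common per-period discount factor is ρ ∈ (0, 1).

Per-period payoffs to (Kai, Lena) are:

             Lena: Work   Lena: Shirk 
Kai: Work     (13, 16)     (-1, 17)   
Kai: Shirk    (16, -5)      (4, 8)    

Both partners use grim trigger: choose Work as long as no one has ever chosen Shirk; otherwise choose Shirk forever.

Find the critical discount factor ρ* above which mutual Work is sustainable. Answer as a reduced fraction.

1/4

Kai's threshold: (16−13)/(16−4) = 1/4.
Lena's threshold: (17−16)/(17−8) = 1/9.
1/4 > 1/9, so Kai binds and ρ* = 1/4.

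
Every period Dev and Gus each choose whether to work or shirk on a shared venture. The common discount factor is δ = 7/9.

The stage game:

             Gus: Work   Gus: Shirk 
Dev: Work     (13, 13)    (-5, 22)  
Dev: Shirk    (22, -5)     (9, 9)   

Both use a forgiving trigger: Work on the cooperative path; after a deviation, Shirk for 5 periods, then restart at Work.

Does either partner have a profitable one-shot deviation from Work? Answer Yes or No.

No

IC: δ+…+δ^5 ≥ (22−13)/(13−9) = 9/4.
At δ = 7/9: partial sum = 2.5038 ≥ 2.2500. Cooperation sustainable.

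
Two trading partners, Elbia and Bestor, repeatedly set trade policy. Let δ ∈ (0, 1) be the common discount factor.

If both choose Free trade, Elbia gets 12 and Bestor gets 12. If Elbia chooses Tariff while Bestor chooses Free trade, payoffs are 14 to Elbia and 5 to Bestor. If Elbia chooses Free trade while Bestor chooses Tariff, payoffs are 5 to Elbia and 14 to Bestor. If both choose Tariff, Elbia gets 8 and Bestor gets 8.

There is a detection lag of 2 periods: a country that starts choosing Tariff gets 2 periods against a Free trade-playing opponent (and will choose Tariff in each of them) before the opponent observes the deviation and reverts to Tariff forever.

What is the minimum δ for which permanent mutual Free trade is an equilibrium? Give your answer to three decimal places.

A deviator earns 14 for 2 periods, then 8 forever; cooperating earns 12 forever. Multiplying the IC by (1−δ):
12 ≥ 14(1−δ^2) + 8δ^2, so 6·δ^2 ≥ 2 and δ^2 ≥ 1/3.
δ ≥ (1/3)^(1/2) ≈ 0.577.

0.577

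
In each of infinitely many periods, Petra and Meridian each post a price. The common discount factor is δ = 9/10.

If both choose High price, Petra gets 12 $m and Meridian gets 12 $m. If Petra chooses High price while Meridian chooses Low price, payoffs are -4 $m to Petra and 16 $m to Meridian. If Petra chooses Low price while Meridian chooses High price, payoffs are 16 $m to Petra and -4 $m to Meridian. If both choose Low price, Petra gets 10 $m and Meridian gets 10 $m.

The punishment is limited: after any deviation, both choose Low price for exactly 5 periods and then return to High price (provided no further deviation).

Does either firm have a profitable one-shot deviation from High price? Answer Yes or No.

IC: δ+…+δ^5 ≥ (16−12)/(12−10) = 2.
At δ = 9/10: partial sum = 3.6856 ≥ 2.0000. Cooperation sustainable.

No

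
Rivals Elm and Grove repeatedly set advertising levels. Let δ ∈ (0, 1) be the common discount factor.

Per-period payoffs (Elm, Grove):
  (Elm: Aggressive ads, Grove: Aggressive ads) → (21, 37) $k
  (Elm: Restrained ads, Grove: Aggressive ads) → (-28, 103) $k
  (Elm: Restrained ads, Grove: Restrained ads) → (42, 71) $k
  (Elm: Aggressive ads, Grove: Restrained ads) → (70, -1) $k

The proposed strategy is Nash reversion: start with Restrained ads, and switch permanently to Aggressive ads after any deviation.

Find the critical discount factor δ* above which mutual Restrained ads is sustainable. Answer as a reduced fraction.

4/7

Elm's threshold: (70−42)/(70−21) = 4/7.
Grove's threshold: (103−71)/(103−37) = 16/33.
4/7 > 16/33, so Elm binds and δ* = 4/7.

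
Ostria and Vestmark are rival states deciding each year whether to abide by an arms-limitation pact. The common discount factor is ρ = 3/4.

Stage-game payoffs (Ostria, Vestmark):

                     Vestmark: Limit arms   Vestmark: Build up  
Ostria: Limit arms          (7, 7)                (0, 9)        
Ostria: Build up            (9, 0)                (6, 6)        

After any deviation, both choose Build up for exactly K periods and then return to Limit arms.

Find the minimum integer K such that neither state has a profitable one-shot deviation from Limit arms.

4

Need Σ_{k=1}^{K} ρ^k ≥ (9−7)/(7−6) = 2.0000 at ρ = 3/4.
At K = 3 the sum is 1.7344 < 2.0000; at K = 4 it is 2.0508 ≥ 2.0000.
So the minimum punishment length is K = 4.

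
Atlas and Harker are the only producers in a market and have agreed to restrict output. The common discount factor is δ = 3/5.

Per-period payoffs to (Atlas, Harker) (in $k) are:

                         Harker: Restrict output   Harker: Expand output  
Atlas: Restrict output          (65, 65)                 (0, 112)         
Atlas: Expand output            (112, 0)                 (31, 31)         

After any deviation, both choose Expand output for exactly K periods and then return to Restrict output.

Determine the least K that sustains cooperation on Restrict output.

Need Σ_{k=1}^{K} δ^k ≥ (112−65)/(65−31) = 1.3824 at δ = 3/5.
At K = 4 the sum is 1.3056 < 1.3824; at K = 5 it is 1.3834 ≥ 1.3824.
So the minimum punishment length is K = 5.

5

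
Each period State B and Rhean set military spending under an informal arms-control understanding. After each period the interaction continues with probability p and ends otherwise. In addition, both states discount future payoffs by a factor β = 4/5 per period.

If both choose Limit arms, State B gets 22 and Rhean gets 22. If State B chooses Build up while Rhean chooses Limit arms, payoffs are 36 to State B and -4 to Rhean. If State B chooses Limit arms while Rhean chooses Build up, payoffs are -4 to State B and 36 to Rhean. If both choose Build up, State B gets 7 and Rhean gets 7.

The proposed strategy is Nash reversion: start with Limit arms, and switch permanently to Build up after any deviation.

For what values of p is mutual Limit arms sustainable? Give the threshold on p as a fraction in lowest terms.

35/58

Expected continuation weight on next period's payoff is β·p = 4/5·p, which plays the role of the discount factor.
Cooperation requires 4/5·p ≥ (36−22)/(36−7) = 14/29, hence p ≥ 35/58.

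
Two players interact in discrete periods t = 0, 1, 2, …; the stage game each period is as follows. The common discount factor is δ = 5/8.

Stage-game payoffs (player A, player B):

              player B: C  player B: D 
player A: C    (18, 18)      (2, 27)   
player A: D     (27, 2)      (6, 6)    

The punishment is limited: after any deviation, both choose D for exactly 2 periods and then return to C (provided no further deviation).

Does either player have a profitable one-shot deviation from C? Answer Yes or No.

No

IC: δ+…+δ^2 ≥ (27−18)/(18−6) = 3/4.
At δ = 5/8: partial sum = 1.0156 ≥ 0.7500. Cooperation sustainable.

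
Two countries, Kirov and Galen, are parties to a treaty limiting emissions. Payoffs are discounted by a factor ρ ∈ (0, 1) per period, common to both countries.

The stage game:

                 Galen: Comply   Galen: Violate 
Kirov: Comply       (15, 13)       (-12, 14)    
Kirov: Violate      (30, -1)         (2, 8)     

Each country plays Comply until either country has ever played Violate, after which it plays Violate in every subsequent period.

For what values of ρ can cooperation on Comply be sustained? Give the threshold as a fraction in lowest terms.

15/28

Kirov's threshold: (30−15)/(30−2) = 15/28.
Galen's threshold: (14−13)/(14−8) = 1/6.
15/28 > 1/6, so Kirov binds and ρ* = 15/28.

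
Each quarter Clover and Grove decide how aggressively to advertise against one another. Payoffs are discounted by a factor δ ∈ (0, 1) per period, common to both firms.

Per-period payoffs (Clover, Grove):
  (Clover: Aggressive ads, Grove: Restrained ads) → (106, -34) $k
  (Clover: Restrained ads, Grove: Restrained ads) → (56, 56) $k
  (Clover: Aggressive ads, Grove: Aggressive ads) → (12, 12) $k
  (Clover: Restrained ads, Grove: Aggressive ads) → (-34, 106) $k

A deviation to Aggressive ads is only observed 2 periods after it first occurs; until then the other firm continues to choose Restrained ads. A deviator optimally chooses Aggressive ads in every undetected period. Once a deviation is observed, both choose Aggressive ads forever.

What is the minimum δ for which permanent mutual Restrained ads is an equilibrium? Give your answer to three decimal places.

The best deviation is to choose Aggressive ads for all 2 undetected periods, earning 106 each, then 12 forever once detected.
Deviation value: 106(1−δ^2)/(1−δ) + 12δ^2/(1−δ); cooperation value: 56/(1−δ).
IC: 56 ≥ 106(1−δ^2) + 12δ^2 = 106 − 94δ^2.
So δ^2 ≥ 50/94 = 25/47, giving δ ≥ (25/47)^(1/2) ≈ 0.729.

0.729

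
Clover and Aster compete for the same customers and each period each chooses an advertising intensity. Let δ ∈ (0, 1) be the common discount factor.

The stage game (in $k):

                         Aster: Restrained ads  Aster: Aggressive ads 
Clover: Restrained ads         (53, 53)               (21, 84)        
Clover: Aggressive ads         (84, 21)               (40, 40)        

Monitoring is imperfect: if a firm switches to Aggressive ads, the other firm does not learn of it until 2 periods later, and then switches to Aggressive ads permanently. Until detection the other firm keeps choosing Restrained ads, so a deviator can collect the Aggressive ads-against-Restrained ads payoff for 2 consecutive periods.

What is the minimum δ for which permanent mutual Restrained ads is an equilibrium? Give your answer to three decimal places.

Deviating for the 2 undetected periods gains 84−53 = 31 per period over cooperation, then loses 53−40 = 13 per period forever once punishment starts.
Gain: 31(1 + δ + … + δ^1); loss: 13·δ^2/(1−δ).
No profitable deviation ⇔ 31(1−δ^2) ≤ 13·δ^2, i.e. δ^2 ≥ 31/(31+13) = 31/44.
Hence δ ≥ (31/44)^(1/2) ≈ 0.839.

0.839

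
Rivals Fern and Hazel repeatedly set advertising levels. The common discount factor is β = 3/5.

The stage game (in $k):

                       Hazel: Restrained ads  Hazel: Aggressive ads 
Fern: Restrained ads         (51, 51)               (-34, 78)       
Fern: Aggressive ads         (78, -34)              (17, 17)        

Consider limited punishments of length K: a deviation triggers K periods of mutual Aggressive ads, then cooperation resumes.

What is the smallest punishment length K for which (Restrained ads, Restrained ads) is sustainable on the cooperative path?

Need Σ_{k=1}^{K} β^k ≥ (78−51)/(51−17) = 0.7941 at β = 3/5.
At K = 1 the sum is 0.6000 < 0.7941; at K = 2 it is 0.9600 ≥ 0.7941.
So the minimum punishment length is K = 2.

2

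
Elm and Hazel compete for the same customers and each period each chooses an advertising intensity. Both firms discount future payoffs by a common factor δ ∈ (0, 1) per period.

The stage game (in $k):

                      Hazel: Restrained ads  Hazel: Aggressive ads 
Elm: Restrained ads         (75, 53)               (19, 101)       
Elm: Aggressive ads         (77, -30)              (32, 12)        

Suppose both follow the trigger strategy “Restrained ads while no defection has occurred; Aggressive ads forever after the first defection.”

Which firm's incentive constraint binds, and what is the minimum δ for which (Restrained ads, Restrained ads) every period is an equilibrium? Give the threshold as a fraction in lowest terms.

For Elm: deviation gain 77−75 = 2, per-period punishment loss 75−32 = 43. IC gives δ ≥ 2/45.
For Hazel: gain 48, loss 41 per period, so δ ≥ 48/89.
The tighter constraint is Hazel's, so cooperation needs δ ≥ 48/89.

Hazel; δ ≥ 48/89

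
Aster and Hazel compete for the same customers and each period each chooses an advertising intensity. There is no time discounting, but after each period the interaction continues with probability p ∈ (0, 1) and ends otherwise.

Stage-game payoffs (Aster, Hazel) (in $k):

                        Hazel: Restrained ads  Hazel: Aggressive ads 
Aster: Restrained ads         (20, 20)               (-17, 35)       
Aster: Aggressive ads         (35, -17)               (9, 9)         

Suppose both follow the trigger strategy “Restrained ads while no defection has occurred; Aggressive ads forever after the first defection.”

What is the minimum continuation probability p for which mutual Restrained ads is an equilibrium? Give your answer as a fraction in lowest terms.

15/26

Expected cooperation value is 20 + p·20 + p²·20 + … = 20/(1−p); deviation gives 35 + p·9/(1−p).
20 ≥ 35(1−p) + 9p ⇒ 26p ≥ 15 ⇒ p ≥ 15/26.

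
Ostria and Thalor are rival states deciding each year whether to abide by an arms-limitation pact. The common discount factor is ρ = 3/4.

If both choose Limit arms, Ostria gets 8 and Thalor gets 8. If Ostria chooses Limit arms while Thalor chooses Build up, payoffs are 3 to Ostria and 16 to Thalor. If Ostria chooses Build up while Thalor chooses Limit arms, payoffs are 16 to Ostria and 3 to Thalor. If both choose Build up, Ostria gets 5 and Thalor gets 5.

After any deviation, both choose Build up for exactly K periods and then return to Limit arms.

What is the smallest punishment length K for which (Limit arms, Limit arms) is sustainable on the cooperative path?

8

No profitable deviation requires (8−5)(ρ+…+ρ^K) ≥ 16−8, i.e. ρ+…+ρ^K ≥ 8/3 ≈ 2.6667.
With ρ = 3/4, the partial sums are K=1: 0.7500, K=2: 1.3125, …, K=6: 2.4661, K=7: 2.5995, K=8: 2.6997.
K = 8 is the first length at which the sum reaches 2.6667.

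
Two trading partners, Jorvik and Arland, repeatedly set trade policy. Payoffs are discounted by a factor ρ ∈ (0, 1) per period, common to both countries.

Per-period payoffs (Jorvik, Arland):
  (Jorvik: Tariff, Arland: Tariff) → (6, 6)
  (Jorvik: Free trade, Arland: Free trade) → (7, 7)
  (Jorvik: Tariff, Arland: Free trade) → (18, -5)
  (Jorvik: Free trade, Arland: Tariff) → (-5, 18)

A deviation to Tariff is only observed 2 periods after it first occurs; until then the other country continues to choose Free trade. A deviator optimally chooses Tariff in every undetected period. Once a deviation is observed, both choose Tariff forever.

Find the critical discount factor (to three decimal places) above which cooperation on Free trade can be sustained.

0.957

Deviating for the 2 undetected periods gains 18−7 = 11 per period over cooperation, then loses 7−6 = 1 per period forever once punishment starts.
Gain: 11(1 + ρ + … + ρ^1); loss: 1·ρ^2/(1−ρ).
No profitable deviation ⇔ 11(1−ρ^2) ≤ 1·ρ^2, i.e. ρ^2 ≥ 11/(11+1) = 11/12.
Hence ρ ≥ (11/12)^(1/2) ≈ 0.957.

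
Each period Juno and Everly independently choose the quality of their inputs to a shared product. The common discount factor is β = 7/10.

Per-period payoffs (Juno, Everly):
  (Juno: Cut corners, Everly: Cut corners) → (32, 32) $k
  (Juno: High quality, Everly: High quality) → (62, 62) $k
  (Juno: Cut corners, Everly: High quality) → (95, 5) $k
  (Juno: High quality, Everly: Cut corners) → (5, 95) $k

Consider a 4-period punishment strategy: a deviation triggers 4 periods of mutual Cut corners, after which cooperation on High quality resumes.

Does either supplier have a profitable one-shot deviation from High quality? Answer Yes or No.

No

Comparing payoff streams over the 5 periods until play realigns: cooperate → 62(1+β+…+β^4); deviate → 95 + 32(β+…+β^4).
Cooperation is sustained iff (62−32)(β+…+β^4) ≥ 95−62.
β+…+β^4 = 7/10·(1−(7/10)^4)/(1−7/10) = 1.7731, and (95−62)/(62−32) = 1.1000.
1.7731 ≥ 1.1000, so cooperation is sustainable.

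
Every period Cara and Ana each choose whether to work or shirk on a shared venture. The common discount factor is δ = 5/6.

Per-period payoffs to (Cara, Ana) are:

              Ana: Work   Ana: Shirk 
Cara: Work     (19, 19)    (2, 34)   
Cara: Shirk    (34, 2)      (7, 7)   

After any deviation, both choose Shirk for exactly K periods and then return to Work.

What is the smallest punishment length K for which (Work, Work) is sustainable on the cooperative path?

No profitable deviation requires (19−7)(δ+…+δ^K) ≥ 34−19, i.e. δ+…+δ^K ≥ 5/4 ≈ 1.2500.
With δ = 5/6, the partial sums are K=1: 0.8333, K=2: 1.5278.
K = 2 is the first length at which the sum reaches 1.2500.

2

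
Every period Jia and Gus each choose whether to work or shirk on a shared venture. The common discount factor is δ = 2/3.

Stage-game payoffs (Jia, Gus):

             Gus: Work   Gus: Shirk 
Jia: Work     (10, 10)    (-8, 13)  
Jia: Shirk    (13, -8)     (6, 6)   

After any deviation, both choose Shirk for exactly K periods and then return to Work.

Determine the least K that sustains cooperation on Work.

IC: δ(1−δ^K)/(1−δ) ≥ (13−10)/(10−6) = 3/4.
With δ = 2/3: need 1 − δ^K ≥ 3/4·(1−2/3)/(2/3), i.e. δ^K ≤ 0.6250.
Since (2/3)^1 = 0.6667 and (2/3)^2 = 0.4444, the smallest such K is 2.

2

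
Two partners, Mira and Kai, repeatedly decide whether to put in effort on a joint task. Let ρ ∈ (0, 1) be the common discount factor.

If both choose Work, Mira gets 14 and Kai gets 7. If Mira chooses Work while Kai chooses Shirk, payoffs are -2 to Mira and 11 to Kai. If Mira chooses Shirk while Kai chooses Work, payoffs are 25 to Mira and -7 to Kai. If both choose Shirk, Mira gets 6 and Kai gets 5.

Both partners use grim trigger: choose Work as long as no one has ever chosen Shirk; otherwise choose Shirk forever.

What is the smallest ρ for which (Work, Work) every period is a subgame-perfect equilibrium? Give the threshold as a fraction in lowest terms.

For Mira: deviation gain 25−14 = 11, per-period punishment loss 14−6 = 8. IC gives ρ ≥ 11/19.
For Kai: gain 4, loss 2 per period, so ρ ≥ 4/6 = 2/3.
The tighter constraint is Kai's, so cooperation needs ρ ≥ 2/3.

2/3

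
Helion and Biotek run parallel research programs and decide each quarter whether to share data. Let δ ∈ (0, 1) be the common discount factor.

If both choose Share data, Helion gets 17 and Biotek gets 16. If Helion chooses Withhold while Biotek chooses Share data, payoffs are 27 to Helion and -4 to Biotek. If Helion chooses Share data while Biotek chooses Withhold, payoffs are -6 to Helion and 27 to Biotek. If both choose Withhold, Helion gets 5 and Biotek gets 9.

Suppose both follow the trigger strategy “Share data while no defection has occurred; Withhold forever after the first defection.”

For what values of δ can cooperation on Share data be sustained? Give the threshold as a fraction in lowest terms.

11/18

Helion: cooperation gives 17 each period; deviation gives 27 once then 5 forever.
  17/(1−δ) ≥ 27 + 5δ/(1−δ) ⇒ δ ≥ 10/22 = 5/11.
Biotek: cooperation gives 16 each period; deviation gives 27 once then 9 forever.
  δ ≥ 11/18.
Both must hold, so the binding constraint is Biotek's: δ ≥ 11/18.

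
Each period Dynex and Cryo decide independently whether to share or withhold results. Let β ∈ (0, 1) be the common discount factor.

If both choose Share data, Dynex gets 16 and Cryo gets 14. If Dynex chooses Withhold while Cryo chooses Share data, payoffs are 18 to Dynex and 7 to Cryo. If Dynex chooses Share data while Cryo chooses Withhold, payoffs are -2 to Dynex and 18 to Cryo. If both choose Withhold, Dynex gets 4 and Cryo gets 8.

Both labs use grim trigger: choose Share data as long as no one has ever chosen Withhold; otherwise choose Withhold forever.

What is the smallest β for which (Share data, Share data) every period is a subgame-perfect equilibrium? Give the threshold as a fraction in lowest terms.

2/5

Dynex's threshold: (18−16)/(18−4) = 1/7.
Cryo's threshold: (18−14)/(18−8) = 2/5.
1/7 < 2/5, so Cryo binds and β* = 2/5.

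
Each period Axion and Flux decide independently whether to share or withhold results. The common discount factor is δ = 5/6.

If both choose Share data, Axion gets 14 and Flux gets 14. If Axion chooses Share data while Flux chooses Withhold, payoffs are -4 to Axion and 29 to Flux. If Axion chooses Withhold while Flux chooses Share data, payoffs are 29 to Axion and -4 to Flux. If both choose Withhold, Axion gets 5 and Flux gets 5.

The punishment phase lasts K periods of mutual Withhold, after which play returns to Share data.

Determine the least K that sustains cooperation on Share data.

No profitable deviation requires (14−5)(δ+…+δ^K) ≥ 29−14, i.e. δ+…+δ^K ≥ 5/3 ≈ 1.6667.
With δ = 5/6, the partial sums are K=1: 0.8333, K=2: 1.5278, K=3: 2.1065.
K = 3 is the first length at which the sum reaches 1.6667.

3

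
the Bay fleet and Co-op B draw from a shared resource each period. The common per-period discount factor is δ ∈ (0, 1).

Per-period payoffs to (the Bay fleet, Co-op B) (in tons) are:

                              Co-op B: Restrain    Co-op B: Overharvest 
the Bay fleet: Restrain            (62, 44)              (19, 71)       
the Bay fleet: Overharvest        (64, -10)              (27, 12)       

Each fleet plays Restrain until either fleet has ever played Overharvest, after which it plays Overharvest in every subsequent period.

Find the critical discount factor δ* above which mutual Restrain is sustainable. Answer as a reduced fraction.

the Bay fleet's threshold: (64−62)/(64−27) = 2/37.
Co-op B's threshold: (71−44)/(71−12) = 27/59.
2/37 < 27/59, so Co-op B binds and δ* = 27/59.

27/59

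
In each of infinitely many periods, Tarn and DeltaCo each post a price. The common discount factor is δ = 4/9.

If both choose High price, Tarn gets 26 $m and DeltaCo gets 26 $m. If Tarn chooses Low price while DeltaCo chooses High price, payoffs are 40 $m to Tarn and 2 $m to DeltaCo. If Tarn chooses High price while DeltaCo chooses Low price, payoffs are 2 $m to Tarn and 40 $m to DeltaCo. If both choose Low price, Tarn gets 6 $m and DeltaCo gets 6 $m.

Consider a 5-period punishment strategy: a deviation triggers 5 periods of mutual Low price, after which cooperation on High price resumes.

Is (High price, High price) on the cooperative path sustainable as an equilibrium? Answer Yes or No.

IC: δ+…+δ^5 ≥ (40−26)/(26−6) = 7/10.
At δ = 4/9: partial sum = 0.7861 ≥ 0.7000. Cooperation sustainable.

Yes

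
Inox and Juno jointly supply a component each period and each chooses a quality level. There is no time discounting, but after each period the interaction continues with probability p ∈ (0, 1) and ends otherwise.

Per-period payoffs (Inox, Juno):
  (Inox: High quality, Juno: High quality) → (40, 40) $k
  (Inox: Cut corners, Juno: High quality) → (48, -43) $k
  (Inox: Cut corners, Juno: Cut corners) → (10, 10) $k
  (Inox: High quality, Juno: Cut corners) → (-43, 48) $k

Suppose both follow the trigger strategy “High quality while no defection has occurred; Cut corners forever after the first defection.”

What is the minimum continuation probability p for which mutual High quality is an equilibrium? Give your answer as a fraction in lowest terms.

With no time discounting, the continuation probability p plays the role of the discount factor.
Grim-trigger IC: 40/(1−p) ≥ 48 + 10p/(1−p) ⇒ p ≥ (48−40)/(48−10) = 4/19.

4/19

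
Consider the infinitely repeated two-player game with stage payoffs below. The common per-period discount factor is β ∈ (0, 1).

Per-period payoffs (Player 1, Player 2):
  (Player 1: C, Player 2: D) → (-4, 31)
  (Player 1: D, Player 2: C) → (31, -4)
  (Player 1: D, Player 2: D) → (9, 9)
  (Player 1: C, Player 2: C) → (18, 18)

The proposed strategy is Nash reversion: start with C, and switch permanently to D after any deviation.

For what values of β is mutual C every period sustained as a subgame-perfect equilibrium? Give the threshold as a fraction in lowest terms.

13/22

18/(1−β) ≥ 31 + 9β/(1−β)
18 ≥ 31 − 22β
β ≥ 13/22.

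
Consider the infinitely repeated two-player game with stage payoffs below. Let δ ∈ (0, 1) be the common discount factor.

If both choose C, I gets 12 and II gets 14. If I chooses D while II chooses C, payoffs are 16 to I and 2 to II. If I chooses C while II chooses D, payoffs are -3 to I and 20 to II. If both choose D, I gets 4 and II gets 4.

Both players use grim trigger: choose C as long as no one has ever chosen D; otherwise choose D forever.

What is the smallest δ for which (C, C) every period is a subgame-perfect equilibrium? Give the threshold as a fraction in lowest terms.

3/8

I's threshold: (16−12)/(16−4) = 1/3.
II's threshold: (20−14)/(20−4) = 3/8.
1/3 < 3/8, so II binds and δ* = 3/8.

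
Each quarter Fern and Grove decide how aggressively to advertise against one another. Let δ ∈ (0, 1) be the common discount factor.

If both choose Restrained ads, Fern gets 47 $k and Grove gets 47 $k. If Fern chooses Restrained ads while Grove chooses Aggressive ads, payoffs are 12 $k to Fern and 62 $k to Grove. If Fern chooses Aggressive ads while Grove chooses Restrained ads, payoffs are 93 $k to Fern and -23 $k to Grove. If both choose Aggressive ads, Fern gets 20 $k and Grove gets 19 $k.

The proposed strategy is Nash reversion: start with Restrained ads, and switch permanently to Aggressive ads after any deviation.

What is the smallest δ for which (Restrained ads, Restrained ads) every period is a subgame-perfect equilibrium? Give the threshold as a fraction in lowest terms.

Fern's threshold: (93−47)/(93−20) = 46/73.
Grove's threshold: (62−47)/(62−19) = 15/43.
46/73 > 15/43, so Fern binds and δ* = 46/73.

46/73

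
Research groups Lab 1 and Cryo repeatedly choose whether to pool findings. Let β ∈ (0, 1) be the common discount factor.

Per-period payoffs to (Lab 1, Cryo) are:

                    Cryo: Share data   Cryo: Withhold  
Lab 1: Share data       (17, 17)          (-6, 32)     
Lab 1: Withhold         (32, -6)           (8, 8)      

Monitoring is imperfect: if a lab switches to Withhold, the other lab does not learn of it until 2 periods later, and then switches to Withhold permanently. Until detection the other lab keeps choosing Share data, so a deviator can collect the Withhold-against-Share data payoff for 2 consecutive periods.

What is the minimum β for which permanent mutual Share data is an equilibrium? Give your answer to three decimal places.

0.791

A deviator earns 32 for 2 periods, then 8 forever; cooperating earns 17 forever. Multiplying the IC by (1−β):
17 ≥ 32(1−β^2) + 8β^2, so 24·β^2 ≥ 15 and β^2 ≥ 5/8.
β ≥ (5/8)^(1/2) ≈ 0.791.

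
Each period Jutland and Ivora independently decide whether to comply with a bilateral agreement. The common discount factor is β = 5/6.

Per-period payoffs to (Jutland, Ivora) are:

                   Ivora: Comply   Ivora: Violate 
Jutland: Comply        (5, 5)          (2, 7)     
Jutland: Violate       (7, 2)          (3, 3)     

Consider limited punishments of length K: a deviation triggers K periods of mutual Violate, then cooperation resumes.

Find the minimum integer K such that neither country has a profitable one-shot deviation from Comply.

Need Σ_{k=1}^{K} β^k ≥ (7−5)/(5−3) = 1.0000 at β = 5/6.
At K = 1 the sum is 0.8333 < 1.0000; at K = 2 it is 1.5278 ≥ 1.0000.
So the minimum punishment length is K = 2.

2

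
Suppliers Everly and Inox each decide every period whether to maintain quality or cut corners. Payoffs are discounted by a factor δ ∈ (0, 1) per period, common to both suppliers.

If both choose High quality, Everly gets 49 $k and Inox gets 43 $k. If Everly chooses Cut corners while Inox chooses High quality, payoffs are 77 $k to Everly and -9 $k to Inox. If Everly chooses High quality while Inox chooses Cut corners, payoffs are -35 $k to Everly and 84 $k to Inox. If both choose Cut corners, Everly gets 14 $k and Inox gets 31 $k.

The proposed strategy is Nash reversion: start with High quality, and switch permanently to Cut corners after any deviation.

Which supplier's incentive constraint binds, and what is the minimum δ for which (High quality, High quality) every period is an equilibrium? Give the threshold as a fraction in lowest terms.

For Everly: deviation gain 77−49 = 28, per-period punishment loss 49−14 = 35. IC gives δ ≥ 28/63 = 4/9.
For Inox: gain 41, loss 12 per period, so δ ≥ 41/53.
The tighter constraint is Inox's, so cooperation needs δ ≥ 41/53.

Inox; δ ≥ 41/53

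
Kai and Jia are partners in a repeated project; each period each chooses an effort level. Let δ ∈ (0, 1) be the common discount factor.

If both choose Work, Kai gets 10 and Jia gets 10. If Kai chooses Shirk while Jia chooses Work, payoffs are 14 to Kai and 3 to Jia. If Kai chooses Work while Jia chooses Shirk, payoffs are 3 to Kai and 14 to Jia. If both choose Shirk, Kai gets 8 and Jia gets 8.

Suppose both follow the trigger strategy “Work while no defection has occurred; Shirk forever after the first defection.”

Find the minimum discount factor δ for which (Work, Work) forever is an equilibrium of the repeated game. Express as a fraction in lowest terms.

2/3

Cooperation forever yields 10 each period: 10/(1−δ).
Deviating yields 14 once, then 8 forever: 14 + 8δ/(1−δ).
No profitable deviation requires 10/(1−δ) ≥ 14 + 8δ/(1−δ).
Multiplying by (1−δ): 10 ≥ 14(1−δ) + 8δ = 14 − 6δ.
So 6δ ≥ 4, i.e. δ ≥ 4/6 = 2/3.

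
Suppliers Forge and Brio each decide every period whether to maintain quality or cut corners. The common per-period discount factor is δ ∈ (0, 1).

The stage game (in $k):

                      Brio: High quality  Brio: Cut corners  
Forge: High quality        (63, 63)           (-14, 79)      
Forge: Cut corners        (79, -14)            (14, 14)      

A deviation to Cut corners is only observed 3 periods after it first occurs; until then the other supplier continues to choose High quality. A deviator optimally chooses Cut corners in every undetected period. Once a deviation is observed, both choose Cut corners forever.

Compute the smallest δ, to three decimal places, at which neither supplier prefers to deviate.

0.627

The best deviation is to choose Cut corners for all 3 undetected periods, earning 79 each, then 14 forever once detected.
Deviation value: 79(1−δ^3)/(1−δ) + 14δ^3/(1−δ); cooperation value: 63/(1−δ).
IC: 63 ≥ 79(1−δ^3) + 14δ^3 = 79 − 65δ^3.
So δ^3 ≥ 16/65, giving δ ≥ (16/65)^(1/3) ≈ 0.627.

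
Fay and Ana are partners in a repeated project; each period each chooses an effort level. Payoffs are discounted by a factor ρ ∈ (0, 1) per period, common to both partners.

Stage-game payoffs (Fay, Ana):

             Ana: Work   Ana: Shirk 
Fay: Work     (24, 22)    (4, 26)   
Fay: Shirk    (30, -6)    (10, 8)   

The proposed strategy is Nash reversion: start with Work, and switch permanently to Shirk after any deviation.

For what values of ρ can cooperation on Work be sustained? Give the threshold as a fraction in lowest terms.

Fay: cooperation gives 24 each period; deviation gives 30 once then 10 forever.
  24/(1−ρ) ≥ 30 + 10ρ/(1−ρ) ⇒ ρ ≥ 6/20 = 3/10.
Ana: cooperation gives 22 each period; deviation gives 26 once then 8 forever.
  ρ ≥ 4/18 = 2/9.
Both must hold, so the binding constraint is Fay's: ρ ≥ 3/10.

3/10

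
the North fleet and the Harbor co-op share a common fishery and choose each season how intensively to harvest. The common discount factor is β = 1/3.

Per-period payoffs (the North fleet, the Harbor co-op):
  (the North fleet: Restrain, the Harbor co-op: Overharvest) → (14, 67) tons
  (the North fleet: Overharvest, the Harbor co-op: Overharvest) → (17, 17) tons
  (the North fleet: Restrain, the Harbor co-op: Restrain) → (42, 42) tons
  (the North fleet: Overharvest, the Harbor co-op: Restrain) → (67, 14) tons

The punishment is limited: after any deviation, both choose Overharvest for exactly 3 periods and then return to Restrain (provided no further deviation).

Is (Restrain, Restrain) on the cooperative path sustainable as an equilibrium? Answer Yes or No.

No

IC: β+…+β^3 ≥ (67−42)/(42−17) = 1.
At β = 1/3: partial sum = 0.4815 < 1.0000. Cooperation not sustainable.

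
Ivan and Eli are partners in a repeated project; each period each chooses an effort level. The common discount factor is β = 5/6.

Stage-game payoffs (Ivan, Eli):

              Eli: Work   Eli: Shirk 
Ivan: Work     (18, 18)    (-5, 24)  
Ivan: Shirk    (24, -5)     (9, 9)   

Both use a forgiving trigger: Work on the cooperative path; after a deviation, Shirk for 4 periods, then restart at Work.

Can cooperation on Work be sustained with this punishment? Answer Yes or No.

Yes

A one-shot deviation gives 24 now, then 9 for 4 periods, then back to 18.
Gain from deviating: (24−18) today; loss: (18−9) in each of the next 4 periods.
No-deviation condition: (18−9)(β+…+β^4) ≥ 24−18, i.e. β+…+β^4 ≥ 2/3.
At β = 5/6: β+…+β^4 = 2.5887 ≥ 0.6667.
So cooperation is sustainable.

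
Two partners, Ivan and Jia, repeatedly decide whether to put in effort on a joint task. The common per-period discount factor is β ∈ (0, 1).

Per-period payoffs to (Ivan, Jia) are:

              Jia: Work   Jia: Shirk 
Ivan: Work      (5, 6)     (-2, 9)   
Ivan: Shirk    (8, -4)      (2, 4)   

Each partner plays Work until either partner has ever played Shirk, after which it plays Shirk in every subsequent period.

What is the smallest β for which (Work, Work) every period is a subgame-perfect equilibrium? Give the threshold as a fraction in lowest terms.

Ivan: cooperation gives 5 each period; deviation gives 8 once then 2 forever.
  5/(1−β) ≥ 8 + 2β/(1−β) ⇒ β ≥ 3/6 = 1/2.
Jia: cooperation gives 6 each period; deviation gives 9 once then 4 forever.
  β ≥ 3/5.
Both must hold, so the binding constraint is Jia's: β ≥ 3/5.

3/5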